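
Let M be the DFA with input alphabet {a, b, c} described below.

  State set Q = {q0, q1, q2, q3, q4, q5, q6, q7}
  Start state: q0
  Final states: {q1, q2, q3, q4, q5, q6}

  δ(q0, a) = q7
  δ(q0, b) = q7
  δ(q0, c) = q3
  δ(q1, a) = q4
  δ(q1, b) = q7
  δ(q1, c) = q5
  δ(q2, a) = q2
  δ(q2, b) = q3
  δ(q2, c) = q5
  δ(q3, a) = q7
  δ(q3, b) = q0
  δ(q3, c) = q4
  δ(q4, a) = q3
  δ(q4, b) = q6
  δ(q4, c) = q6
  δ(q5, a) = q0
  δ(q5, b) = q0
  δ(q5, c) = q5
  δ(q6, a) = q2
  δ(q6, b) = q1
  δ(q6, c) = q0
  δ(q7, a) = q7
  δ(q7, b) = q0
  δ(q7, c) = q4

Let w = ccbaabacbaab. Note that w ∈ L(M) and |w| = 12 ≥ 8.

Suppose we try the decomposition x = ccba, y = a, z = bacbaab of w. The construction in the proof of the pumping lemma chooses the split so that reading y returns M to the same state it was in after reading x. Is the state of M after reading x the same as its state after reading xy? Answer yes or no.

yes

State sequence: q0 -c-> q3 -c-> q4 -b-> q6 -a-> q2 -a-> q2

After x (step 4): q2. After xy (step 5): q2.
They match, so y = a drives M around a cycle from q2 back to itself; pumping y any number of times keeps M in q2 before reading z, and xyⁱz ∈ L(M) for every i ≥ 0.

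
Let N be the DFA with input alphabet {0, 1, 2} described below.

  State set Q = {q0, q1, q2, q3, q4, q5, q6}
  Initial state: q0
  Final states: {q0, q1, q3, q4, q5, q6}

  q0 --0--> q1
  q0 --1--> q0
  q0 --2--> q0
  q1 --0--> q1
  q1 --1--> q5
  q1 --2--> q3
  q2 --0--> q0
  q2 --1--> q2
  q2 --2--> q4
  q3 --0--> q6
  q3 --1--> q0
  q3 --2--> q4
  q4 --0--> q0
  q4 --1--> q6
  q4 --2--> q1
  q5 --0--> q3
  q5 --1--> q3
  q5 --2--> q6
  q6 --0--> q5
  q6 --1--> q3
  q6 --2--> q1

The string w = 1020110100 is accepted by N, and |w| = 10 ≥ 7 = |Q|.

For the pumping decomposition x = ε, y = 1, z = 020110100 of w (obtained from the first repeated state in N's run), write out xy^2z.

xy^2z = ε·1·1·020110100 = 11020110100.
Reading y = 1 takes N from q0 back to q0, so after x·y·y the machine is still in q0, and z then leads to the accepting state q6. Hence 11020110100 ∈ L(N).

11020110100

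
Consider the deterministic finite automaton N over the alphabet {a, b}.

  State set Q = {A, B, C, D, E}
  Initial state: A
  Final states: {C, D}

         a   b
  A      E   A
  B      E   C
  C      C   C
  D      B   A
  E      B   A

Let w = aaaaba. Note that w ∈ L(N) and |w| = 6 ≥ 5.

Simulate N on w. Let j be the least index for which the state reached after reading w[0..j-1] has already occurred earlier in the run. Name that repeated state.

E

State sequence: A -a-> E -a-> B -a-> E -a-> B -b-> C -a-> C
First repeat at step 3: E was already visited.

The earliest repeat is at step j = 3: N is in E, which it already visited at step i = 1.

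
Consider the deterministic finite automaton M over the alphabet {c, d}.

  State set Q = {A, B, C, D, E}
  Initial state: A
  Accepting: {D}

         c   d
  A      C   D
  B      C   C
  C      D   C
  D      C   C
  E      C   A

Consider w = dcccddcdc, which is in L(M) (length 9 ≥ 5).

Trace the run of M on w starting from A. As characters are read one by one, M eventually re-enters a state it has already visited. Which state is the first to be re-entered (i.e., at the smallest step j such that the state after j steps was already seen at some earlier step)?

Run of M on w = d c c c d d c d c:
  step 0: A  (start)
  step 1: D  (read d: A→D)
  step 2: C  (read c: D→C)
  step 3: D  (read c: C→D)   ← first repeat (D seen earlier)
  step 4: C  (read c: D→C)
  step 5: C  (read d: C→C)
  step 6: C  (read d: C→C)
  step 7: D  (read c: C→D)
  step 8: C  (read d: D→C)
  step 9: D  (read c: C→D)

The earliest repeat is at step j = 3: M is in D, which it already visited at step i = 1.

D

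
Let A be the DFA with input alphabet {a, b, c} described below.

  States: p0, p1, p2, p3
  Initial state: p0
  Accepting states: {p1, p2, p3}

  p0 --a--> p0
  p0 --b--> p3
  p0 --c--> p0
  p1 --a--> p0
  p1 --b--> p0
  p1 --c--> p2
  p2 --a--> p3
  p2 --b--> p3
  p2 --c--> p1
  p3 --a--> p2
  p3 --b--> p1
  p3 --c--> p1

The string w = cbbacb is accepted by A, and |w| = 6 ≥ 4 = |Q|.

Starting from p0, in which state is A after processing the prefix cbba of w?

Run of A on the first 4 characters of w = c b b a:
  step 0: p0  (start)
  step 1: p0  (read c: p0→p0)
  step 2: p3  (read b: p0→p3)
  step 3: p1  (read b: p3→p1)
  step 4: p0  (read a: p1→p0)

After reading 4 characters, A is in state p0.

p0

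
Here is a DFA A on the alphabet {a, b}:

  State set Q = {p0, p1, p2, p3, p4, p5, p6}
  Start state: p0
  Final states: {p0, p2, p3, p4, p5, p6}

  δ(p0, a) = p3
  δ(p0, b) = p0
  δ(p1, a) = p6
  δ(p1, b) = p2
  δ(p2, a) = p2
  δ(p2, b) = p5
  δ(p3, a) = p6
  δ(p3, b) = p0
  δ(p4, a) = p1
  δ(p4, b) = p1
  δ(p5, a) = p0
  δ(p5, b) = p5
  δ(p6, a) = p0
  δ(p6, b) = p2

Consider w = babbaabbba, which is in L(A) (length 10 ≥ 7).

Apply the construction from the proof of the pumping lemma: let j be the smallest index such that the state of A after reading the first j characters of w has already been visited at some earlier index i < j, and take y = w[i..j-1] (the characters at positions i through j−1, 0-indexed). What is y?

b

State sequence: p0 -b-> p0 -a-> p3 -b-> p0 -b-> p0 -a-> p3 -a-> p6 -b-> p2 -b-> p5 -b-> p5 -a-> p0
First repeat at step 1: p0 was already visited.

So i = 0, j = 1, giving x = w[0:0] = ε, y = w[0:1] = b, z = w[1:10] = abbaabbba.
Check: |xy| = 1 ≤ 7 and |y| = 1 ≥ 1. Reading y takes A from p0 back to p0, so every xyⁱz is accepted.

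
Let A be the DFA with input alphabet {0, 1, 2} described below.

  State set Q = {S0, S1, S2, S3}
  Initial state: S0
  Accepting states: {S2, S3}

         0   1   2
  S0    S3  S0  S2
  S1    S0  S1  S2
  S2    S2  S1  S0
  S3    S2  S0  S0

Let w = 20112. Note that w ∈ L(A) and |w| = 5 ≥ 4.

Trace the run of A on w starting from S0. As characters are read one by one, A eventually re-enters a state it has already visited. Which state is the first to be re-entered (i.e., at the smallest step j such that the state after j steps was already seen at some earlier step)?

S2

State sequence: S0 -2-> S2 -0-> S2 -1-> S1 -1-> S1 -2-> S2
First repeat at step 2: S2 was already visited.

The earliest repeat is at step j = 2: A is in S2, which it already visited at step i = 1.
The DFA has 4 states, so the proof of the pumping lemma guarantees a repeated state among the first 4+1 visited; the segment between the two visits is the pumpable y.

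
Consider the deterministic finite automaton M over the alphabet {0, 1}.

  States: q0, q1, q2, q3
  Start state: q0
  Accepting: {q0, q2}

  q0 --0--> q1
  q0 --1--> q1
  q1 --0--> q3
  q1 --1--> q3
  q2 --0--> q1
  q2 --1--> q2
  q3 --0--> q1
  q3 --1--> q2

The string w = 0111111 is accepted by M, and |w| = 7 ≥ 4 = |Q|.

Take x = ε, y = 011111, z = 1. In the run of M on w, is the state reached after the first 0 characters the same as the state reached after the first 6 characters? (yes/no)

no

State sequence: q0 -0-> q1 -1-> q3 -1-> q2 -1-> q2 -1-> q2 -1-> q2

After x (step 0): q0. After xy (step 6): q2.
They differ (q0 ≠ q2), so y is not a cycle from the state after x; this split is not the one the pumping-lemma construction produces, and pumping y need not keep the string in L(M).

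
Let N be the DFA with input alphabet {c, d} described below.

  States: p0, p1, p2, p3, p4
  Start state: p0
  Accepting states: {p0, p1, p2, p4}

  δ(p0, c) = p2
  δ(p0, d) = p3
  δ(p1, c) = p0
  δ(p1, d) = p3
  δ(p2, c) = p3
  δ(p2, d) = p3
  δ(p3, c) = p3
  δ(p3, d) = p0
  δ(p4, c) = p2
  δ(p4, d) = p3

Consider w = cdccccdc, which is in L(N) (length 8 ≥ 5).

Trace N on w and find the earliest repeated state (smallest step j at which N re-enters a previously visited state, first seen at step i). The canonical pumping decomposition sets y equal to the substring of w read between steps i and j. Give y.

c

State sequence: p0 -c-> p2 -d-> p3 -c-> p3 -c-> p3 -c-> p3 -c-> p3 -d-> p0 -c-> p2
First repeat at step 3: p3 was already visited.

So i = 2, j = 3, giving x = w[0:2] = cd, y = w[2:3] = c, z = w[3:8] = cccdc.
Check: |xy| = 3 ≤ 5 and |y| = 1 ≥ 1. Reading y takes N from p3 back to p3, so every xyⁱz is accepted.
Pumping length from the standard proof: p = 5 (the number of states). The repeated state found above gives |xy| = j ≤ 5 and |y| = j − i ≥ 1.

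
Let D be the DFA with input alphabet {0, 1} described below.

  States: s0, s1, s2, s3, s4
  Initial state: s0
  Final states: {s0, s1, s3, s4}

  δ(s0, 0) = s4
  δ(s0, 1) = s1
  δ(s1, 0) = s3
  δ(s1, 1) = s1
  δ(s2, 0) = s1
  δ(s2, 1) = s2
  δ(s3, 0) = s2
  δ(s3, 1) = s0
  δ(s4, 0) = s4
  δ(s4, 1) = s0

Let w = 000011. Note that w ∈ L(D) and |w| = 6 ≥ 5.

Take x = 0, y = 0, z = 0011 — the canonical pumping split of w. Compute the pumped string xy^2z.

0000011

xy^2z = 0·0·0·0011 = 0000011.
Reading y = 0 takes D from s4 back to s4, so after x·y·y the machine is still in s4, and z then leads to the accepting state s1. Hence 0000011 ∈ L(D).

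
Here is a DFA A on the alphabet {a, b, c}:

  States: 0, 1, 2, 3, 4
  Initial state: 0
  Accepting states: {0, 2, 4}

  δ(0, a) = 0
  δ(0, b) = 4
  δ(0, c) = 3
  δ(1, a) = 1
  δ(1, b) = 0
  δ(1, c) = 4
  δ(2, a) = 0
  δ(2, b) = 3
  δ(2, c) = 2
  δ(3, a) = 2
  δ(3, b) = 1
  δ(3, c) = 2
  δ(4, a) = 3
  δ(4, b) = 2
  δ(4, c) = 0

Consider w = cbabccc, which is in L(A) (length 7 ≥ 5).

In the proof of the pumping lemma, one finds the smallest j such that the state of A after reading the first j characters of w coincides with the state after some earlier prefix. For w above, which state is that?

1

State sequence: 0 -c-> 3 -b-> 1 -a-> 1 -b-> 0 -c-> 3 -c-> 2 -c-> 2
First repeat at step 3: 1 was already visited.

The earliest repeat is at step j = 3: A is in 1, which it already visited at step i = 2.
With |Q| = 5, pigeonhole forces a state repeat no later than step 5; the substring read between the first and second visits to that state can be pumped.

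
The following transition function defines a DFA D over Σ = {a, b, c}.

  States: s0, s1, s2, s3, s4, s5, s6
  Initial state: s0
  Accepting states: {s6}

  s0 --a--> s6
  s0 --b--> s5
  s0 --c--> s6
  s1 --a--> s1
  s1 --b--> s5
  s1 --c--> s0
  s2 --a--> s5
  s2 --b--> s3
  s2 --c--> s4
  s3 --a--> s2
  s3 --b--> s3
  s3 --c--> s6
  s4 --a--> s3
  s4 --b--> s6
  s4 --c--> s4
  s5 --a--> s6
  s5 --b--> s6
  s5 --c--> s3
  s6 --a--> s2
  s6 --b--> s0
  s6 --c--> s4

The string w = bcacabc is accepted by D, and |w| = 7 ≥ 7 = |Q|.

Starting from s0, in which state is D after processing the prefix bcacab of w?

Run of D on the first 6 characters of w = b c a c a b:
  step 0: s0  (start)
  step 1: s5  (read b: s0→s5)
  step 2: s3  (read c: s5→s3)
  step 3: s2  (read a: s3→s2)
  step 4: s4  (read c: s2→s4)
  step 5: s3  (read a: s4→s3)
  step 6: s3  (read b: s3→s3)

After reading 6 characters, D is in state s3.

s3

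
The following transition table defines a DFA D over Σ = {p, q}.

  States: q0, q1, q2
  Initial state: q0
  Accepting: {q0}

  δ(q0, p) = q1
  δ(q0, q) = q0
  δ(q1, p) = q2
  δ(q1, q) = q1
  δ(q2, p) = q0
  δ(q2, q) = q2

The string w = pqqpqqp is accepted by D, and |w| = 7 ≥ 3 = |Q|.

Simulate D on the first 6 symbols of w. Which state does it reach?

Run of D on the first 6 characters of w = p q q p q q:
  step 0: q0  (start)
  step 1: q1  (read p: q0→q1)
  step 2: q1  (read q: q1→q1)
  step 3: q1  (read q: q1→q1)
  step 4: q2  (read p: q1→q2)
  step 5: q2  (read q: q2→q2)
  step 6: q2  (read q: q2→q2)

After reading 6 characters, D is in state q2.
(This kind of state-tracing is the core of the pumping-lemma construction: with 3 states, pigeonhole forces a repeat within the first 3 steps.)

q2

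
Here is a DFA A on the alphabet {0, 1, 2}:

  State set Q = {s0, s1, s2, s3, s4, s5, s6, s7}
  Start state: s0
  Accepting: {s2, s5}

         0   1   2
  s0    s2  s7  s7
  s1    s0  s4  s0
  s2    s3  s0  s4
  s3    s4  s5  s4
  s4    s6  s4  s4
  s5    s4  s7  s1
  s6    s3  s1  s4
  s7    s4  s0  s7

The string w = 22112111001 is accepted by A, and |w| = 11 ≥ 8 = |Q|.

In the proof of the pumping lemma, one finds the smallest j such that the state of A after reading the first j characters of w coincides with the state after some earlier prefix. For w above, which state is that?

s7

State sequence: s0 -2-> s7 -2-> s7 -1-> s0 -1-> s7 -2-> s7 -1-> s0 -1-> s7 -1-> s0 -0-> s2 -0-> s3 -1-> s5
First repeat at step 2: s7 was already visited.

The earliest repeat is at step j = 2: A is in s7, which it already visited at step i = 1.
Pumping length from the standard proof: p = 8 (the number of states). The repeated state found above gives |xy| = j ≤ 8 and |y| = j − i ≥ 1.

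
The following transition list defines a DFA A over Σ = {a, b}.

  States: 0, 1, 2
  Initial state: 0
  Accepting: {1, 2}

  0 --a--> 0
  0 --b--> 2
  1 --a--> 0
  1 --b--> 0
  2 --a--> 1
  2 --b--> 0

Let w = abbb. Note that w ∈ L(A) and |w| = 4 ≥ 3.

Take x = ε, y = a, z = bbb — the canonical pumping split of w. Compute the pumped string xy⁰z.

bbb

xy⁰z = xz = ε·bbb = bbb.
Reading y = a takes A from 0 back to 0, so after x the machine is still in 0, and z then leads to the accepting state 2. Hence bbb ∈ L(A).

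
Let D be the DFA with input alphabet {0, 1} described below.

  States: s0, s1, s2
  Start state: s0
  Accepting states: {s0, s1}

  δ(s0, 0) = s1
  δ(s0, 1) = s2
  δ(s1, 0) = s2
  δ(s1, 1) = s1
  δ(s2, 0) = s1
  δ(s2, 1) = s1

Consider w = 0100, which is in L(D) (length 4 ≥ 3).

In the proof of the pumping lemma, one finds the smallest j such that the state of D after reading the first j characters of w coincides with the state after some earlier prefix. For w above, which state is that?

Run of D on w = 0 1 0 0:
  step 0: s0  (start)
  step 1: s1  (read 0: s0→s1)
  step 2: s1  (read 1: s1→s1)   ← first repeat (s1 seen earlier)
  step 3: s2  (read 0: s1→s2)
  step 4: s1  (read 0: s2→s1)

The earliest repeat is at step j = 2: D is in s1, which it already visited at step i = 1.
The DFA has 3 states, so the proof of the pumping lemma guarantees a repeated state among the first 3+1 visited; the segment between the two visits is the pumpable y.

s1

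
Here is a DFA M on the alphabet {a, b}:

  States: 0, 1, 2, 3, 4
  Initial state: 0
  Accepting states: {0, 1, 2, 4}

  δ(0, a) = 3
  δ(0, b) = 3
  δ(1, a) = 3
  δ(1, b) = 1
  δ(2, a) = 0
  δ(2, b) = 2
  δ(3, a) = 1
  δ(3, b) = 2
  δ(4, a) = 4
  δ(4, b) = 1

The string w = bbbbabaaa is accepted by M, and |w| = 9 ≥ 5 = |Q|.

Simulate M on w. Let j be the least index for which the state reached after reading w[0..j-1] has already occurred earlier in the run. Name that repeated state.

2

State sequence: 0 -b-> 3 -b-> 2 -b-> 2 -b-> 2 -a-> 0 -b-> 3 -a-> 1 -a-> 3 -a-> 1
First repeat at step 3: 2 was already visited.

The earliest repeat is at step j = 3: M is in 2, which it already visited at step i = 2.
Pumping length from the standard proof: p = 5 (the number of states). The repeated state found above gives |xy| = j ≤ 5 and |y| = j − i ≥ 1.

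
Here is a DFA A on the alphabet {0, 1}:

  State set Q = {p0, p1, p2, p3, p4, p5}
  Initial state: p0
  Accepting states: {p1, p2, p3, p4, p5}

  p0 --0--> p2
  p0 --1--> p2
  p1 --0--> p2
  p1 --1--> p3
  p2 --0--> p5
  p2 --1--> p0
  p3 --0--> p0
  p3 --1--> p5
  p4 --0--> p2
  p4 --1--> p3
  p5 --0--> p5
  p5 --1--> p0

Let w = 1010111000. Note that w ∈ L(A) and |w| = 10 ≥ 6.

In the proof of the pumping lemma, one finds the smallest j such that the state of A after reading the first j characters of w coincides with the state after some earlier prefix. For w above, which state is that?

Run of A on w = 1 0 1 0 1 1 1 0 0 0:
  step 0: p0  (start)
  step 1: p2  (read 1: p0→p2)
  step 2: p5  (read 0: p2→p5)
  step 3: p0  (read 1: p5→p0)   ← first repeat (p0 seen earlier)
  step 4: p2  (read 0: p0→p2)
  step 5: p0  (read 1: p2→p0)
  step 6: p2  (read 1: p0→p2)
  step 7: p0  (read 1: p2→p0)
  step 8: p2  (read 0: p0→p2)
  step 9: p5  (read 0: p2→p5)
  step 10: p5  (read 0: p5→p5)

The earliest repeat is at step j = 3: A is in p0, which it already visited at step i = 0.

p0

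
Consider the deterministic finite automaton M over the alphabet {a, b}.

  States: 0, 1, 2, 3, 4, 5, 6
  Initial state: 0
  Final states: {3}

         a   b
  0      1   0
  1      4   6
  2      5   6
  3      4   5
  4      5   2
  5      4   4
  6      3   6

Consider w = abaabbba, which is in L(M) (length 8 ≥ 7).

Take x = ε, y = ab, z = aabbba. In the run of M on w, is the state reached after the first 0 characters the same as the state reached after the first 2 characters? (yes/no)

no

State sequence: 0 -a-> 1 -b-> 6

After x (step 0): 0. After xy (step 2): 6.
They differ (0 ≠ 6), so y is not a cycle from the state after x; this split is not the one the pumping-lemma construction produces, and pumping y need not keep the string in L(M).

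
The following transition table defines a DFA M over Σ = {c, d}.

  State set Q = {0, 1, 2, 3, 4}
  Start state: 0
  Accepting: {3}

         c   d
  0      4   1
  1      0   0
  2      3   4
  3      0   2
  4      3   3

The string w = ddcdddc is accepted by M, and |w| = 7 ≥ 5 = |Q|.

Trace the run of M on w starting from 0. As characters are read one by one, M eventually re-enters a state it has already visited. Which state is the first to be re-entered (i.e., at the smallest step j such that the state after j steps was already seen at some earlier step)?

0

State sequence: 0 -d-> 1 -d-> 0 -c-> 4 -d-> 3 -d-> 2 -d-> 4 -c-> 3
First repeat at step 2: 0 was already visited.

The earliest repeat is at step j = 2: M is in 0, which it already visited at step i = 0.
Since M has 5 states, any run of length ≥ 5 visits 5+1 states, so by pigeonhole some state repeats within the first 5 steps — that repeat gives the pumpable loop.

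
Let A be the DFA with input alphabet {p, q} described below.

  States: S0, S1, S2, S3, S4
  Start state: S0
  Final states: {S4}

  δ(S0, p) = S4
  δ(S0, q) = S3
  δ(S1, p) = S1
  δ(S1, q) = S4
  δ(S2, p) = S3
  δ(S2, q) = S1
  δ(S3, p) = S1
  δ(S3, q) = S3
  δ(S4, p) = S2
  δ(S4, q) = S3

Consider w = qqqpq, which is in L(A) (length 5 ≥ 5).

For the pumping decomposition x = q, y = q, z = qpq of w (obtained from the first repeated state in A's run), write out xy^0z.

xy⁰z = xz = q·qpq = qqpq.
Reading y = q takes A from S3 back to S3, so after x the machine is still in S3, and z then leads to the accepting state S4. Hence qqpq ∈ L(A).

qqpq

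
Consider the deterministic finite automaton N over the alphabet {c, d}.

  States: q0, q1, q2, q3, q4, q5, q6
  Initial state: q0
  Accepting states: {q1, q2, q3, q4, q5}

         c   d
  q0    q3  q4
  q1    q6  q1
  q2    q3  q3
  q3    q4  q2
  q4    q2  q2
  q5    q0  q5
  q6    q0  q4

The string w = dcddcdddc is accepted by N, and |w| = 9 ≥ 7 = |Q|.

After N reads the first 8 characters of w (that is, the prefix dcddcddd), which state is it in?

State sequence: q0 -d-> q4 -c-> q2 -d-> q3 -d-> q2 -c-> q3 -d-> q2 -d-> q3 -d-> q2

After reading 8 characters, N is in state q2.
(This kind of state-tracing is the core of the pumping-lemma construction: with 7 states, pigeonhole forces a repeat within the first 7 steps.)

q2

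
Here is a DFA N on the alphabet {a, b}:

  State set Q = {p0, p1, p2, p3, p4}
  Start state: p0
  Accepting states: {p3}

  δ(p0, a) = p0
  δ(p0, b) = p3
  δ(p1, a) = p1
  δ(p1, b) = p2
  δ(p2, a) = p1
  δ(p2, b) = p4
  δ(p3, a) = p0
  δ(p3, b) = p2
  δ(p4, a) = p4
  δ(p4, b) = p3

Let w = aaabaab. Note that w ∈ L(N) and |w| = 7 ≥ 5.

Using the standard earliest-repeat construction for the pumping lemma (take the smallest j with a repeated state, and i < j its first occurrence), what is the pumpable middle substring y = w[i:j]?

Run of N on w = a a a b a a b:
  step 0: p0  (start)
  step 1: p0  (read a: p0→p0)   ← first repeat (p0 seen earlier)
  step 2: p0  (read a: p0→p0)
  step 3: p0  (read a: p0→p0)
  step 4: p3  (read b: p0→p3)
  step 5: p0  (read a: p3→p0)
  step 6: p0  (read a: p0→p0)
  step 7: p3  (read b: p0→p3)

So i = 0, j = 1, giving x = w[0:0] = ε, y = w[0:1] = a, z = w[1:7] = aabaab.
Check: |xy| = 1 ≤ 5 and |y| = 1 ≥ 1. Reading y takes N from p0 back to p0, so every xyⁱz is accepted.

a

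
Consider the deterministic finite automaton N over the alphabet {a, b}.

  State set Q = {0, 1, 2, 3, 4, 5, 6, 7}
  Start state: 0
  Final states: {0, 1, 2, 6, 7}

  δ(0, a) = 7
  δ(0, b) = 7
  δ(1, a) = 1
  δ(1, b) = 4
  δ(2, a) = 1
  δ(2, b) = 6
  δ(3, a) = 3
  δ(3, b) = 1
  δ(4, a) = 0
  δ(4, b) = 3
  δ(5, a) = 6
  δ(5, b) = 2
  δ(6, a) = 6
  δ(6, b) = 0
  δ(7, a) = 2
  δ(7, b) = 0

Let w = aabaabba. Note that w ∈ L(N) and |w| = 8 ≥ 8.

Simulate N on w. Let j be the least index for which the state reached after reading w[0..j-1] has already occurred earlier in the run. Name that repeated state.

State sequence: 0 -a-> 7 -a-> 2 -b-> 6 -a-> 6 -a-> 6 -b-> 0 -b-> 7 -a-> 2
First repeat at step 4: 6 was already visited.

The earliest repeat is at step j = 4: N is in 6, which it already visited at step i = 3.
Pumping length from the standard proof: p = 8 (the number of states). The repeated state found above gives |xy| = j ≤ 8 and |y| = j − i ≥ 1.

6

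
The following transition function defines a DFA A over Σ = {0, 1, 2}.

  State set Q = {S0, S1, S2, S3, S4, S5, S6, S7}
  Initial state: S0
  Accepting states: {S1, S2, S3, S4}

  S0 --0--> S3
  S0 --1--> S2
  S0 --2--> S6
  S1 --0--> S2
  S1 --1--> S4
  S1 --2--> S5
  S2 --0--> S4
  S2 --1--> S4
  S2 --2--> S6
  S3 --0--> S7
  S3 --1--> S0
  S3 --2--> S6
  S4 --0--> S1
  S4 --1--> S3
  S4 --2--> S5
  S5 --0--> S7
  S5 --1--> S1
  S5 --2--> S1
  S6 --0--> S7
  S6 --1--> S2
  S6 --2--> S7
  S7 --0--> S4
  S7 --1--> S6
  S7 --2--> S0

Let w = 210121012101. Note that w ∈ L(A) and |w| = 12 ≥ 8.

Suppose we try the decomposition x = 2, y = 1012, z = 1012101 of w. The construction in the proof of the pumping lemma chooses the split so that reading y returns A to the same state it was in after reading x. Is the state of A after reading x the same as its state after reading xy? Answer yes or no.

yes

Run of A on the first 5 characters of w = 2 1 0 1 2:
  step 0: S0  (start)
  step 1: S6  (read 2: S0→S6)
  step 2: S2  (read 1: S6→S2)
  step 3: S4  (read 0: S2→S4)
  step 4: S3  (read 1: S4→S3)
  step 5: S6  (read 2: S3→S6)

After x (step 1): S6. After xy (step 5): S6.
They match, so y = 1012 drives A around a cycle from S6 back to itself; pumping y any number of times keeps A in S6 before reading z, and xyⁱz ∈ L(A) for every i ≥ 0.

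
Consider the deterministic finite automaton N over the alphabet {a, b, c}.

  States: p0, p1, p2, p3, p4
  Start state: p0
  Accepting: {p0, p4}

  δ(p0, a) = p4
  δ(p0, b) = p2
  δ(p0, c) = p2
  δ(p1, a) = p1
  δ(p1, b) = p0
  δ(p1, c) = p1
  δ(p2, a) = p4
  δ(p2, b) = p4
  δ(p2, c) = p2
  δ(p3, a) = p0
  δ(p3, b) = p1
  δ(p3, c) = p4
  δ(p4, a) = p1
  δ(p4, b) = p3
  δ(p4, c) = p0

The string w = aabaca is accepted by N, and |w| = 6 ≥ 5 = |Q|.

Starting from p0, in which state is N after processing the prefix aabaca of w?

State sequence: p0 -a-> p4 -a-> p1 -b-> p0 -a-> p4 -c-> p0 -a-> p4

After reading 6 characters, N is in state p4.
(This kind of state-tracing is the core of the pumping-lemma construction: with 5 states, pigeonhole forces a repeat within the first 5 steps.)

p4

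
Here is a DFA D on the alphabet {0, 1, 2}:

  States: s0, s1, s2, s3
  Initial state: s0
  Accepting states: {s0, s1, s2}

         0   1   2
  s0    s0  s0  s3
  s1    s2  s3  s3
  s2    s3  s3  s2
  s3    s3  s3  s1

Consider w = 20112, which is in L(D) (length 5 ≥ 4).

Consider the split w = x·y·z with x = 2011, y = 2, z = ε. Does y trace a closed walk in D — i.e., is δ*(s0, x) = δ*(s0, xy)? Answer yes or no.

no

Run of D on the first 5 characters of w = 2 0 1 1 2:
  step 0: s0  (start)
  step 1: s3  (read 2: s0→s3)
  step 2: s3  (read 0: s3→s3)
  step 3: s3  (read 1: s3→s3)
  step 4: s3  (read 1: s3→s3)
  step 5: s1  (read 2: s3→s1)

After x (step 4): s3. After xy (step 5): s1.
They differ (s3 ≠ s1), so y is not a cycle from the state after x; this split is not the one the pumping-lemma construction produces, and pumping y need not keep the string in L(D).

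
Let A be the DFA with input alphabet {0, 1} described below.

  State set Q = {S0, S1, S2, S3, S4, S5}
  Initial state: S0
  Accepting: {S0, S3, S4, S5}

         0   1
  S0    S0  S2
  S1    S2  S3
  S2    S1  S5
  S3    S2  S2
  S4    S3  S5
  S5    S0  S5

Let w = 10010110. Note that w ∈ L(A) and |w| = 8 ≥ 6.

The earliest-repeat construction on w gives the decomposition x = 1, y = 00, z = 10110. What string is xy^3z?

100000010110

xy^3z = 1·00·00·00·10110 = 100000010110.
Reading y = 00 takes A from S2 back to S2, so after x·y·y·y the machine is still in S2, and z then leads to the accepting state S0. Hence 100000010110 ∈ L(A).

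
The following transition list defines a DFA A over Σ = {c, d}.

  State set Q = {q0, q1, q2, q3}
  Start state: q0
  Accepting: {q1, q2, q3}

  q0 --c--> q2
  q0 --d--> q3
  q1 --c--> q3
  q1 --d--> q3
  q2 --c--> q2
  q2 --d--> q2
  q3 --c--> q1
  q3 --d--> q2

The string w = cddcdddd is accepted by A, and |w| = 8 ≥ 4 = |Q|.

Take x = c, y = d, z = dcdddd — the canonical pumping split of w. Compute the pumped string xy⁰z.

cdcdddd

xy⁰z = xz = c·dcdddd = cdcdddd.
Reading y = d takes A from q2 back to q2, so after x the machine is still in q2, and z then leads to the accepting state q2. Hence cdcdddd ∈ L(A).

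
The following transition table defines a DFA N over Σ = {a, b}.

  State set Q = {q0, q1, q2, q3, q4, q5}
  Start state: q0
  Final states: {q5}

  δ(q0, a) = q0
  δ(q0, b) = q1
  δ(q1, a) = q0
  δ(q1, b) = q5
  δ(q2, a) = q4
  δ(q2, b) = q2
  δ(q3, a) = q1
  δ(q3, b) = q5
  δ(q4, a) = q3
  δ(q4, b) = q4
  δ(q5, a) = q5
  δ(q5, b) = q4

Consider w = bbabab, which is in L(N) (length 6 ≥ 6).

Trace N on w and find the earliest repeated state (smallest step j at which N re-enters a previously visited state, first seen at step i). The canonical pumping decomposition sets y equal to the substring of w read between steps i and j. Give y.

State sequence: q0 -b-> q1 -b-> q5 -a-> q5 -b-> q4 -a-> q3 -b-> q5
First repeat at step 3: q5 was already visited.

So i = 2, j = 3, giving x = w[0:2] = bb, y = w[2:3] = a, z = w[3:6] = bab.
Check: |xy| = 3 ≤ 6 and |y| = 1 ≥ 1. Reading y takes N from q5 back to q5, so every xyⁱz is accepted.

a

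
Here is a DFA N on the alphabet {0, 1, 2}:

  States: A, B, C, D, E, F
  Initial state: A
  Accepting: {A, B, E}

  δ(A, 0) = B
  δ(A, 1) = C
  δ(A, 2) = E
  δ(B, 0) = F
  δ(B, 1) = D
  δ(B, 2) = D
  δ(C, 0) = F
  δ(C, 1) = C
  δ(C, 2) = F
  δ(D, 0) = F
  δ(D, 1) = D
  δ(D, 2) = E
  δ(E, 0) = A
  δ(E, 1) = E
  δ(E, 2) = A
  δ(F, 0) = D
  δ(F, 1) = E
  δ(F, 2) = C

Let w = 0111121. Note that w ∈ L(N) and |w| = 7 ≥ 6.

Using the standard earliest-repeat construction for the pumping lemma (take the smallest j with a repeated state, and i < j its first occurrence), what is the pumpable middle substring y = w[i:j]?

1

State sequence: A -0-> B -1-> D -1-> D -1-> D -1-> D -2-> E -1-> E
First repeat at step 3: D was already visited.

So i = 2, j = 3, giving x = w[0:2] = 01, y = w[2:3] = 1, z = w[3:7] = 1121.
Check: |xy| = 3 ≤ 6 and |y| = 1 ≥ 1. Reading y takes N from D back to D, so every xyⁱz is accepted.
Pumping length from the standard proof: p = 6 (the number of states). The repeated state found above gives |xy| = j ≤ 6 and |y| = j − i ≥ 1.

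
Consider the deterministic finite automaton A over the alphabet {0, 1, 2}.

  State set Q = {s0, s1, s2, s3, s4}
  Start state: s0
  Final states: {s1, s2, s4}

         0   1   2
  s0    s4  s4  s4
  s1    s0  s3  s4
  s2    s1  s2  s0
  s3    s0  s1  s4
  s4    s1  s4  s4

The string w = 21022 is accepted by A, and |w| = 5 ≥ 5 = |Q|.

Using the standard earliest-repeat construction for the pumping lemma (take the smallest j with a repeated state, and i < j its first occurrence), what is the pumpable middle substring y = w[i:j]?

1

Run of A on w = 2 1 0 2 2:
  step 0: s0  (start)
  step 1: s4  (read 2: s0→s4)
  step 2: s4  (read 1: s4→s4)   ← first repeat (s4 seen earlier)
  step 3: s1  (read 0: s4→s1)
  step 4: s4  (read 2: s1→s4)
  step 5: s4  (read 2: s4→s4)

So i = 1, j = 2, giving x = w[0:1] = 2, y = w[1:2] = 1, z = w[2:5] = 022.
Check: |xy| = 2 ≤ 5 and |y| = 1 ≥ 1. Reading y takes A from s4 back to s4, so every xyⁱz is accepted.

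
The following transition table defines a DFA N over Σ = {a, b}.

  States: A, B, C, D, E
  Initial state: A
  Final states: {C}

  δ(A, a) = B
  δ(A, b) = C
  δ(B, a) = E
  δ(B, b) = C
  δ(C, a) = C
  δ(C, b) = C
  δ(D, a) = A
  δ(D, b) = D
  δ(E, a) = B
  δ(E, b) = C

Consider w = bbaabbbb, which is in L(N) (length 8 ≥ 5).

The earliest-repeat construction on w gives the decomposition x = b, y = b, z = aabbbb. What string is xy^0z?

baabbbb

xy⁰z = xz = b·aabbbb = baabbbb.
Reading y = b takes N from C back to C, so after x the machine is still in C, and z then leads to the accepting state C. Hence baabbbb ∈ L(N).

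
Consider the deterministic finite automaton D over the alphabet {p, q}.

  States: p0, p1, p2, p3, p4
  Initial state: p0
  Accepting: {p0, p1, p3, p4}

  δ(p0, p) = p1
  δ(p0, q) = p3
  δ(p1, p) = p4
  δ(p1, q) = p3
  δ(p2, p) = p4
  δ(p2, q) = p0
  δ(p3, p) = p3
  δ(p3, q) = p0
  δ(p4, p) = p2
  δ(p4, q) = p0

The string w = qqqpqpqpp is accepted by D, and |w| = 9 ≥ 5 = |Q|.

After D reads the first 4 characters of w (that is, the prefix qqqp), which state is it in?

p3

Run of D on the first 4 characters of w = q q q p:
  step 0: p0  (start)
  step 1: p3  (read q: p0→p3)
  step 2: p0  (read q: p3→p0)
  step 3: p3  (read q: p0→p3)
  step 4: p3  (read p: p3→p3)

After reading 4 characters, D is in state p3.
(This kind of state-tracing is the core of the pumping-lemma construction: with 5 states, pigeonhole forces a repeat within the first 5 steps.)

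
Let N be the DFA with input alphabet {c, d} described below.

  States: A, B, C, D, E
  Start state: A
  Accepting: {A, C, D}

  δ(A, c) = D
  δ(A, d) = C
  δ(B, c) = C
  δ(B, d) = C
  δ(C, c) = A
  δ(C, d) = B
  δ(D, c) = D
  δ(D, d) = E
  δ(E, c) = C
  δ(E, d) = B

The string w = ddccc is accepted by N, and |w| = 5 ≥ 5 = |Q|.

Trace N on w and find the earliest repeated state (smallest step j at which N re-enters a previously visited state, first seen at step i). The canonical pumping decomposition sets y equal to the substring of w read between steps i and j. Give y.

dc

State sequence: A -d-> C -d-> B -c-> C -c-> A -c-> D
First repeat at step 3: C was already visited.

So i = 1, j = 3, giving x = w[0:1] = d, y = w[1:3] = dc, z = w[3:5] = cc.
Check: |xy| = 3 ≤ 5 and |y| = 2 ≥ 1. Reading y takes N from C back to C, so every xyⁱz is accepted.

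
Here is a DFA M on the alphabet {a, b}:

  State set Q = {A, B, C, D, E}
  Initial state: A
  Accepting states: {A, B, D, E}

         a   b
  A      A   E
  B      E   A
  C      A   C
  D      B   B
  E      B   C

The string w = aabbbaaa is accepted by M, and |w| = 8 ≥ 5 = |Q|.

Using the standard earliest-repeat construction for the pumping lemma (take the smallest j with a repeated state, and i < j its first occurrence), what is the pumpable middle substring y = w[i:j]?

a

Run of M on w = a a b b b a a a:
  step 0: A  (start)
  step 1: A  (read a: A→A)   ← first repeat (A seen earlier)
  step 2: A  (read a: A→A)
  step 3: E  (read b: A→E)
  step 4: C  (read b: E→C)
  step 5: C  (read b: C→C)
  step 6: A  (read a: C→A)
  step 7: A  (read a: A→A)
  step 8: A  (read a: A→A)

So i = 0, j = 1, giving x = w[0:0] = ε, y = w[0:1] = a, z = w[1:8] = abbbaaa.
Check: |xy| = 1 ≤ 5 and |y| = 1 ≥ 1. Reading y takes M from A back to A, so every xyⁱz is accepted.
With |Q| = 5, pigeonhole forces a state repeat no later than step 5; the substring read between the first and second visits to that state can be pumped.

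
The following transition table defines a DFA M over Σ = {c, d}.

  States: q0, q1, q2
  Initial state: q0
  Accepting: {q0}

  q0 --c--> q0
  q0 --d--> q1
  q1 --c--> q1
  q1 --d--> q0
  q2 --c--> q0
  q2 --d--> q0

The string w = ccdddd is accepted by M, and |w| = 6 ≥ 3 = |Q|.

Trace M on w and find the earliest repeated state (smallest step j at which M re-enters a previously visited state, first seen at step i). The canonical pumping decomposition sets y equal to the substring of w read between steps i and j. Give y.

c

State sequence: q0 -c-> q0 -c-> q0 -d-> q1 -d-> q0 -d-> q1 -d-> q0
First repeat at step 1: q0 was already visited.

So i = 0, j = 1, giving x = w[0:0] = ε, y = w[0:1] = c, z = w[1:6] = cdddd.
Check: |xy| = 1 ≤ 3 and |y| = 1 ≥ 1. Reading y takes M from q0 back to q0, so every xyⁱz is accepted.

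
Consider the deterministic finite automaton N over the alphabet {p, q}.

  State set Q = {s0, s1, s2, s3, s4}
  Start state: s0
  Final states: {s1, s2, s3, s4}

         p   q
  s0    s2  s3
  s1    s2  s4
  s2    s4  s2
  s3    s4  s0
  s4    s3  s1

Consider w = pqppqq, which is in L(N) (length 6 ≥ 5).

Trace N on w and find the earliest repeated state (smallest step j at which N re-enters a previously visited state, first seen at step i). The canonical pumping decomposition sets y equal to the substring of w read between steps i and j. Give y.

Run of N on w = p q p p q q:
  step 0: s0  (start)
  step 1: s2  (read p: s0→s2)
  step 2: s2  (read q: s2→s2)   ← first repeat (s2 seen earlier)
  step 3: s4  (read p: s2→s4)
  step 4: s3  (read p: s4→s3)
  step 5: s0  (read q: s3→s0)
  step 6: s3  (read q: s0→s3)

So i = 1, j = 2, giving x = w[0:1] = p, y = w[1:2] = q, z = w[2:6] = ppqq.
Check: |xy| = 2 ≤ 5 and |y| = 1 ≥ 1. Reading y takes N from s2 back to s2, so every xyⁱz is accepted.
Since N has 5 states, any run of length ≥ 5 visits 5+1 states, so by pigeonhole some state repeats within the first 5 steps — that repeat gives the pumpable loop.

q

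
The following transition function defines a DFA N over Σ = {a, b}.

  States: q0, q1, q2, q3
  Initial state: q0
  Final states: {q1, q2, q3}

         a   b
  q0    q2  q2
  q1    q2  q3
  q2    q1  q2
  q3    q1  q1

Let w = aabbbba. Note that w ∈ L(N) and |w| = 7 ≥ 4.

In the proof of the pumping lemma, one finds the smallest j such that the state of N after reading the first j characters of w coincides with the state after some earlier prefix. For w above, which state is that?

q1

State sequence: q0 -a-> q2 -a-> q1 -b-> q3 -b-> q1 -b-> q3 -b-> q1 -a-> q2
First repeat at step 4: q1 was already visited.

The earliest repeat is at step j = 4: N is in q1, which it already visited at step i = 2.
With |Q| = 4, pigeonhole forces a state repeat no later than step 4; the substring read between the first and second visits to that state can be pumped.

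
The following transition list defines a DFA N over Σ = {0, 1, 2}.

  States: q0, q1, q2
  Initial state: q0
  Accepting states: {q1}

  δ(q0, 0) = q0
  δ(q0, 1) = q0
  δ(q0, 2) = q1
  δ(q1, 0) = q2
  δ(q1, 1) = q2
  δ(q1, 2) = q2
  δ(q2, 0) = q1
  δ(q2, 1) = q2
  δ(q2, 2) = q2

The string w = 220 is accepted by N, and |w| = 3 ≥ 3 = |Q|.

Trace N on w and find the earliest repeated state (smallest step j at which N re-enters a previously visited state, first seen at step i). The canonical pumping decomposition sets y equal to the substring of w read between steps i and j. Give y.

Run of N on w = 2 2 0:
  step 0: q0  (start)
  step 1: q1  (read 2: q0→q1)
  step 2: q2  (read 2: q1→q2)
  step 3: q1  (read 0: q2→q1)   ← first repeat (q1 seen earlier)

So i = 1, j = 3, giving x = w[0:1] = 2, y = w[1:3] = 20, z = w[3:3] = ε.
Check: |xy| = 3 ≤ 3 and |y| = 2 ≥ 1. Reading y takes N from q1 back to q1, so every xyⁱz is accepted.
Since N has 3 states, any run of length ≥ 3 visits 3+1 states, so by pigeonhole some state repeats within the first 3 steps — that repeat gives the pumpable loop.

20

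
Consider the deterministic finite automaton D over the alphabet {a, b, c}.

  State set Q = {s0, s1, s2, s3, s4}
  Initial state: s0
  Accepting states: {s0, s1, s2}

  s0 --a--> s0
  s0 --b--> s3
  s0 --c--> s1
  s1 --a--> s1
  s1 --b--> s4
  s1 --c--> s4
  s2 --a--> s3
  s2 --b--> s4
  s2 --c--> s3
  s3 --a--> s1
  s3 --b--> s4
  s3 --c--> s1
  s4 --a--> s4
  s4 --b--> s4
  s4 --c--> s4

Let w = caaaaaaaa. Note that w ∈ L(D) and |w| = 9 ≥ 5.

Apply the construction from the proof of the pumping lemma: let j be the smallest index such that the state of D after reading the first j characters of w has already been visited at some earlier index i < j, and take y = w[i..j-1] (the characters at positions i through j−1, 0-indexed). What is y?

a

State sequence: s0 -c-> s1 -a-> s1 -a-> s1 -a-> s1 -a-> s1 -a-> s1 -a-> s1 -a-> s1 -a-> s1
First repeat at step 2: s1 was already visited.

So i = 1, j = 2, giving x = w[0:1] = c, y = w[1:2] = a, z = w[2:9] = aaaaaaa.
Check: |xy| = 2 ≤ 5 and |y| = 1 ≥ 1. Reading y takes D from s1 back to s1, so every xyⁱz is accepted.
Since D has 5 states, any run of length ≥ 5 visits 5+1 states, so by pigeonhole some state repeats within the first 5 steps — that repeat gives the pumpable loop.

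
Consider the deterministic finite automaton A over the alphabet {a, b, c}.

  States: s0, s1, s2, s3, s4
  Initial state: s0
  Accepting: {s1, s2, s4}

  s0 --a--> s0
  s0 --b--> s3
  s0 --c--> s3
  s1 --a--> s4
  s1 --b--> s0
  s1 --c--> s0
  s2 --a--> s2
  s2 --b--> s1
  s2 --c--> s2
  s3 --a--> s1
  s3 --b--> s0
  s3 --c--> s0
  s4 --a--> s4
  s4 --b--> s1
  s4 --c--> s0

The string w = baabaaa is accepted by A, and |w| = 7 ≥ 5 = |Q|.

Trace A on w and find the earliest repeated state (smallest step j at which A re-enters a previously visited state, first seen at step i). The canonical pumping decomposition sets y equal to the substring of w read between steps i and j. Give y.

ab

Run of A on w = b a a b a a a:
  step 0: s0  (start)
  step 1: s3  (read b: s0→s3)
  step 2: s1  (read a: s3→s1)
  step 3: s4  (read a: s1→s4)
  step 4: s1  (read b: s4→s1)   ← first repeat (s1 seen earlier)
  step 5: s4  (read a: s1→s4)
  step 6: s4  (read a: s4→s4)
  step 7: s4  (read a: s4→s4)

So i = 2, j = 4, giving x = w[0:2] = ba, y = w[2:4] = ab, z = w[4:7] = aaa.
Check: |xy| = 4 ≤ 5 and |y| = 2 ≥ 1. Reading y takes A from s1 back to s1, so every xyⁱz is accepted.
The DFA has 5 states, so the proof of the pumping lemma guarantees a repeated state among the first 5+1 visited; the segment between the two visits is the pumpable y.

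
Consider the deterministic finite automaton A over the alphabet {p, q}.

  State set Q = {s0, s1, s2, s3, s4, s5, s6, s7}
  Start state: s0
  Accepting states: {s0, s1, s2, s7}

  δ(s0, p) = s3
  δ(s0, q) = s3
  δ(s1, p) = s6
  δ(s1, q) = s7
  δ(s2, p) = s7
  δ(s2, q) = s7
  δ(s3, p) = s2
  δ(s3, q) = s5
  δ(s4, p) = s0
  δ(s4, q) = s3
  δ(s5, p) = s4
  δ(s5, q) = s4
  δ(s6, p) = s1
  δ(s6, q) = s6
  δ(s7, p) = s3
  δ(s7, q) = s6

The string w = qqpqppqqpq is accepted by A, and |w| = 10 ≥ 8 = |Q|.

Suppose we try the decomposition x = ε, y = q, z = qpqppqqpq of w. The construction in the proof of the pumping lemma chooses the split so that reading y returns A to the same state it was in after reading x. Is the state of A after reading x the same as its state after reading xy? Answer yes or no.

State sequence: s0 -q-> s3

After x (step 0): s0. After xy (step 1): s3.
They differ (s0 ≠ s3), so y is not a cycle from the state after x; this split is not the one the pumping-lemma construction produces, and pumping y need not keep the string in L(A).

no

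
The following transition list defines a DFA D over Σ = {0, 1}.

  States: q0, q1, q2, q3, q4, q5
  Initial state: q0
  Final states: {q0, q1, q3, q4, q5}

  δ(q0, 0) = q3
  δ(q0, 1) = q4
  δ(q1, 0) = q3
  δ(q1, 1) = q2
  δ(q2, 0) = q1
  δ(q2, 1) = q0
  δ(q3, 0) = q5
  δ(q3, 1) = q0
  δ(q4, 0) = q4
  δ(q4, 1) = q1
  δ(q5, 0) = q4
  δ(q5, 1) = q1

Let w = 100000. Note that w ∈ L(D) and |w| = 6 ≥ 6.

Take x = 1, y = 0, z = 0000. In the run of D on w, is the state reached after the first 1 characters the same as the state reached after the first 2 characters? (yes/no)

State sequence: q0 -1-> q4 -0-> q4

After x (step 1): q4. After xy (step 2): q4.
They match, so y = 0 drives D around a cycle from q4 back to itself; pumping y any number of times keeps D in q4 before reading z, and xyⁱz ∈ L(D) for every i ≥ 0.

yes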